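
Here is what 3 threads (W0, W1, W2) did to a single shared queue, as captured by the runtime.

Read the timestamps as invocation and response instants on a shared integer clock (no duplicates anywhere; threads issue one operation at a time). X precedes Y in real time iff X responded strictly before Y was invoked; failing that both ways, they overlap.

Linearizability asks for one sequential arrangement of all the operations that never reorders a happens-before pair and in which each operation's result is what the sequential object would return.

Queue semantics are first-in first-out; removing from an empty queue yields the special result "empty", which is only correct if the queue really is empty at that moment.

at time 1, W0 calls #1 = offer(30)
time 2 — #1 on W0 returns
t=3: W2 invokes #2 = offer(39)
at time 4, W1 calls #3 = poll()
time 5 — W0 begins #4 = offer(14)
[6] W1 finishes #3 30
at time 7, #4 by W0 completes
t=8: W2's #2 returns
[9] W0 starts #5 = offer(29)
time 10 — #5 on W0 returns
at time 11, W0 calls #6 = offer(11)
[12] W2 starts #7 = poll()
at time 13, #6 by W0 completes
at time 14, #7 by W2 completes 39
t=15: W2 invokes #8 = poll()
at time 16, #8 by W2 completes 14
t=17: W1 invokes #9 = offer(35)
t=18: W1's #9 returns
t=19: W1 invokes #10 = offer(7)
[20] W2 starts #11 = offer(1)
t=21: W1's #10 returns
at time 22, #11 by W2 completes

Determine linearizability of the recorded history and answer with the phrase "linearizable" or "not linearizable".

one valid linearization: #1, #2, #3, #4, #5, #6, #7, #8, #9, #10, #11
after step 1 (#1 offer(30)): queue <30>
after step 2 (#2 offer(39)): queue <30,39>
after step 3 (#3 poll() → 30): queue <39>
after step 4 (#4 offer(14)): queue <39,14>
after step 5 (#5 offer(29)): queue <39,14,29>
after step 6 (#6 offer(11)): queue <39,14,29,11>
after step 7 (#7 poll() → 39): queue <14,29,11>
after step 8 (#8 poll() → 14): queue <29,11>
after step 9 (#9 offer(35)): queue <29,11,35>
after step 10 (#10 offer(7)): queue <29,11,35,7>
after step 11 (#11 offer(1)): queue <29,11,35,7,1>

linearizable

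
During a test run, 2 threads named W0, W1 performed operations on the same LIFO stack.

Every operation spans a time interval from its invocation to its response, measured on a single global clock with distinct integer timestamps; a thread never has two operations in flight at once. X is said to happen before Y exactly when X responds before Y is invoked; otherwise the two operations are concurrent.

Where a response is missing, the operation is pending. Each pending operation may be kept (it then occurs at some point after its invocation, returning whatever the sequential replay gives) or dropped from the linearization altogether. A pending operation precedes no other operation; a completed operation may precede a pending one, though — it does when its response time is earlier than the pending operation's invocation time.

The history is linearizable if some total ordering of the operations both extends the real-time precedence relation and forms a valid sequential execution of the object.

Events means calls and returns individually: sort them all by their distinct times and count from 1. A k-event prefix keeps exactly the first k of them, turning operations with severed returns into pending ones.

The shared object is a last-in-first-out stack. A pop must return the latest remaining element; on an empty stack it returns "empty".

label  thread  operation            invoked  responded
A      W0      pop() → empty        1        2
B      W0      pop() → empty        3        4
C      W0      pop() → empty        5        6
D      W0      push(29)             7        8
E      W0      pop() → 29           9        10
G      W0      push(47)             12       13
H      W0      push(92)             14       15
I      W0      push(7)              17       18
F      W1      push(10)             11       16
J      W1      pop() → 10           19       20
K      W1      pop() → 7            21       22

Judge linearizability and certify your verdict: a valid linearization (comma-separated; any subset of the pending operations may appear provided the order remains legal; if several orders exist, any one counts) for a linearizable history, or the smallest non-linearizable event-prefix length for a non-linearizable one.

not linearizable — minimal violating prefix: 20 events

prefix check: 1..19 passes, 1..20 fails once J's time-20 response joins
all 3 real-time-respecting orders fail — 10 completed LIFO stack operations, no legal replay
e.g. A, B, C, D, E, F, G, H, I, J: illegal at step 10, since J pop() → 10 cannot apply there
e.g. A, B, C, D, E, G, F, H, I, J: illegal at step 10, since J pop() → 10 cannot apply there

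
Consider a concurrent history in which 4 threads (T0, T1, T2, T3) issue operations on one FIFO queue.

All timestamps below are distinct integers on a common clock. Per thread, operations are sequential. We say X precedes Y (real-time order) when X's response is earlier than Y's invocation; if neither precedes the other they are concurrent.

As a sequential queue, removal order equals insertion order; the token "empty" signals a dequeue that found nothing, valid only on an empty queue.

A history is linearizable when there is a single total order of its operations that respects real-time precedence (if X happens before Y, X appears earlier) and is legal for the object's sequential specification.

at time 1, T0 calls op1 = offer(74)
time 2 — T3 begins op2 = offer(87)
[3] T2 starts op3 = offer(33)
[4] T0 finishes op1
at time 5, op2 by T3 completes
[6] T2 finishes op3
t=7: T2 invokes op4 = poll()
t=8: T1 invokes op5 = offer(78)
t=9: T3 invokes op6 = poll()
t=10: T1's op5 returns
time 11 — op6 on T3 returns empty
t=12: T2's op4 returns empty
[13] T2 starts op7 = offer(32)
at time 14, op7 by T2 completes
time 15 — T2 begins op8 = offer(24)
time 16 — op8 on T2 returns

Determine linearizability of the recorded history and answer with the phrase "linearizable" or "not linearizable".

not linearizable

events 1..10 are fine; event 11 — the response of op6 at time 11 — makes the prefix non-linearizable
12 orders of the 5 completed FIFO queue ops respect real time; none is legal
no escape via the 1 pending operation (op4): every completion choice fails
one such order, op1, op2, op3, op5, op6 (pending dropped), breaks at step 5 where op6 poll() → empty is illegal
one such order, op1, op2, op3, op6, op5 (pending dropped), breaks at step 4 where op6 poll() → empty is illegal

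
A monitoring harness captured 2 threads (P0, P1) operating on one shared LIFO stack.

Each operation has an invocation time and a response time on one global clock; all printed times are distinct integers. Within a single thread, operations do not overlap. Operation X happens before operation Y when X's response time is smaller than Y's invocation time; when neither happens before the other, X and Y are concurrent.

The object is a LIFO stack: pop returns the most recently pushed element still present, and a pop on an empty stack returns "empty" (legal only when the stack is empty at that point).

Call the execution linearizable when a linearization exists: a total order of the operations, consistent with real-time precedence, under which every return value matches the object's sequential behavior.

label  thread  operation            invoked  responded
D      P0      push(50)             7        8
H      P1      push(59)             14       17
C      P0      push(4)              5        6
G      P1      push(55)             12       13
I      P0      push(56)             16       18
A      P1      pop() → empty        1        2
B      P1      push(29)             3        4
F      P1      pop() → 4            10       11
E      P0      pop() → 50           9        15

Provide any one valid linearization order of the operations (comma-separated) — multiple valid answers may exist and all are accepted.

1. A pop() → empty, leaving stack <>
2. B push(29), leaving stack <29>
3. C push(4), leaving stack <29,4>
4. D push(50), leaving stack <29,4,50>
5. E pop() → 50, leaving stack <29,4>
6. F pop() → 4, leaving stack <29>
7. G push(55), leaving stack <29,55>
8. H push(59), leaving stack <29,55,59>
9. I push(56), leaving stack <29,55,59,56>

A, B, C, D, E, F, G, H, I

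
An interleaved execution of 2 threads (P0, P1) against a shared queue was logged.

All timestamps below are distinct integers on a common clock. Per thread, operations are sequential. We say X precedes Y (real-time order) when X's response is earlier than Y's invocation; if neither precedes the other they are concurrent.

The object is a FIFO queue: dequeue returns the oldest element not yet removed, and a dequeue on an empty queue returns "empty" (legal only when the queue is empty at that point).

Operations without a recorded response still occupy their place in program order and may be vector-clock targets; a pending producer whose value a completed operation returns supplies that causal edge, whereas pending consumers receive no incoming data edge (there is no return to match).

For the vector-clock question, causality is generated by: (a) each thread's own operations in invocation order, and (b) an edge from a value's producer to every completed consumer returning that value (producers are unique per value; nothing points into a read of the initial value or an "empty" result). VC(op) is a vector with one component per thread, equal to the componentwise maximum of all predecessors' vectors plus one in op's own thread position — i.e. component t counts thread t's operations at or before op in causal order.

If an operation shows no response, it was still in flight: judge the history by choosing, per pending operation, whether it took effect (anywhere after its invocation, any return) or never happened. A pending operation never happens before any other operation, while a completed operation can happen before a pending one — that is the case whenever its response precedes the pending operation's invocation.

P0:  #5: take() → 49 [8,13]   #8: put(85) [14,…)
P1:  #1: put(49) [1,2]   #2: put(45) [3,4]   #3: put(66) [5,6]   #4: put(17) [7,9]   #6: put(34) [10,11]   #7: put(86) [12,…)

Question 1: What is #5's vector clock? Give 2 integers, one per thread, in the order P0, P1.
(1, 1)

root op #1, invoked 1: fresh clock plus P1's own tick → (0, 1)
merge at #2 (invoked 3): VC(#1)=(0, 1), own-thread bump on P1 → (0, 2)
merge at #5 (invoked 8): VC(#1)=(0, 1), own-thread bump on P0 → (1, 1)
merge at #3 (invoked 5): VC(#2)=(0, 2), own-thread bump on P1 → (0, 3)
merge at #8 (invoked 14): VC(#5)=(1, 1), own-thread bump on P0 → (2, 1)
merge at #4 (invoked 7): VC(#3)=(0, 3), own-thread bump on P1 → (0, 4)
merge at #6 (invoked 10): VC(#4)=(0, 4), own-thread bump on P1 → (0, 5)
merge at #7 (invoked 12): VC(#6)=(0, 5), own-thread bump on P1 → (0, 6)
target: VC(#5) = (1, 1)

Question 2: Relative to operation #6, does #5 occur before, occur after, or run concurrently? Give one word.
concurrent

#5 spans [8,13], #6 spans [10,11]
the intervals overlap in both directions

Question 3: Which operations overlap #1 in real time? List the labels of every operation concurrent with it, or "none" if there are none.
none

#1 spans [1,2]; an op avoiding the whole window 1..2 is ordered, any other is concurrent
#2 [3,4]: after
#3 [5,6]: after
#4 [7,9]: after
#5 [8,13]: after
#6 [10,11]: after
#7 [12,…): after
#8 [14,…): after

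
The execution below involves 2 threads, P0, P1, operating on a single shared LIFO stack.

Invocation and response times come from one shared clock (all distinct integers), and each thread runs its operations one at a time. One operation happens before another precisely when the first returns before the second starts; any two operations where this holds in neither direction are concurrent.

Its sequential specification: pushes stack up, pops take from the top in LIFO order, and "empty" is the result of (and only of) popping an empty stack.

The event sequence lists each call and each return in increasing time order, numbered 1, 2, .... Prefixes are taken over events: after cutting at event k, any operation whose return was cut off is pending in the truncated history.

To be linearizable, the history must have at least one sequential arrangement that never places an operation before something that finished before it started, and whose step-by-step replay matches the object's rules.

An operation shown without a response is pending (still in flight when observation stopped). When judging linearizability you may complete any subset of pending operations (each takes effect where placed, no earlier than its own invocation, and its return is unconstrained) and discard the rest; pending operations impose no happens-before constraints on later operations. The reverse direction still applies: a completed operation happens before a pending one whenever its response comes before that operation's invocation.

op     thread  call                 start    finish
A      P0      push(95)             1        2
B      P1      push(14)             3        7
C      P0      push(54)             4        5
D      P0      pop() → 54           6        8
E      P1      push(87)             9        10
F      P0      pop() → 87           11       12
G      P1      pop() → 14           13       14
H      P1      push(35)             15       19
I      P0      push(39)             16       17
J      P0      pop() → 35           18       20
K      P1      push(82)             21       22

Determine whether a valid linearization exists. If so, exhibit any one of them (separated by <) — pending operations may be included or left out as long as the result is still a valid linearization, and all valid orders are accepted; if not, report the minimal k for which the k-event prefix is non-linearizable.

after step 1 (A push(95)): stack <95>
after step 2 (B push(14)): stack <95,14>
after step 3 (C push(54)): stack <95,14,54>
after step 4 (D pop() → 54): stack <95,14>
after step 5 (E push(87)): stack <95,14,87>
after step 6 (F pop() → 87): stack <95,14>
after step 7 (G pop() → 14): stack <95>
after step 8 (I push(39)): stack <95,39>
after step 9 (H push(35)): stack <95,39,35>
after step 10 (J pop() → 35): stack <95,39>
after step 11 (K push(82)): stack <95,39,82>

linearizable — witness: A < B < C < D < E < F < G < I < H < J < K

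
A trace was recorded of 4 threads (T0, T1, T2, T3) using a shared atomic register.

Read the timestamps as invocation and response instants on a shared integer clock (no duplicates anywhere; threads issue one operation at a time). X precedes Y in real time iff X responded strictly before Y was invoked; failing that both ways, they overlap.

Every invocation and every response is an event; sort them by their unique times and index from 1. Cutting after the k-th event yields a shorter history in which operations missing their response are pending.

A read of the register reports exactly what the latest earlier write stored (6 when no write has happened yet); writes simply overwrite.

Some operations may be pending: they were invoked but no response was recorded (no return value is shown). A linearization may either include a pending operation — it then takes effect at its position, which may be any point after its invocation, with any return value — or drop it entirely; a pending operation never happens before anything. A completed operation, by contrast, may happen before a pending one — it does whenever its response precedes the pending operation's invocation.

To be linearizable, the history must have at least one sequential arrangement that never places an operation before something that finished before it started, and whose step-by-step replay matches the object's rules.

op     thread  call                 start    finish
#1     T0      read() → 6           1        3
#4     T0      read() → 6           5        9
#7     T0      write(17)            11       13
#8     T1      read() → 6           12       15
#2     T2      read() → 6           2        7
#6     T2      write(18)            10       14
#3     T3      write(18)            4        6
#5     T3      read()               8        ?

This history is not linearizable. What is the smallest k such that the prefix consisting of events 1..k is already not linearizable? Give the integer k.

one valid order for events 1..14 is #1, #2, #4, #3, #5, #6, #7:
1. #1 read() → 6, leaving value 6
2. #2 read() → 6, leaving value 6
3. #4 read() → 6, leaving value 6
4. #3 write(18), leaving value 18
5. #5 read() (pending, included), leaving value 18
6. #6 write(18), leaving value 18
7. #7 write(17), leaving value 17
event 15 — #8's response, time 15 — after it, nothing linearizes
include/drop combinations of the 1 pending operation (#5) were all tried; none helps
e.g. #1, #2, #3, #4, #6, #7, #8 (pending dropped): illegal at step 4, since #4 read() → 6 cannot apply there
e.g. #1, #2, #3, #4, #6, #8, #7 (pending dropped): illegal at step 4, since #4 read() → 6 cannot apply there

15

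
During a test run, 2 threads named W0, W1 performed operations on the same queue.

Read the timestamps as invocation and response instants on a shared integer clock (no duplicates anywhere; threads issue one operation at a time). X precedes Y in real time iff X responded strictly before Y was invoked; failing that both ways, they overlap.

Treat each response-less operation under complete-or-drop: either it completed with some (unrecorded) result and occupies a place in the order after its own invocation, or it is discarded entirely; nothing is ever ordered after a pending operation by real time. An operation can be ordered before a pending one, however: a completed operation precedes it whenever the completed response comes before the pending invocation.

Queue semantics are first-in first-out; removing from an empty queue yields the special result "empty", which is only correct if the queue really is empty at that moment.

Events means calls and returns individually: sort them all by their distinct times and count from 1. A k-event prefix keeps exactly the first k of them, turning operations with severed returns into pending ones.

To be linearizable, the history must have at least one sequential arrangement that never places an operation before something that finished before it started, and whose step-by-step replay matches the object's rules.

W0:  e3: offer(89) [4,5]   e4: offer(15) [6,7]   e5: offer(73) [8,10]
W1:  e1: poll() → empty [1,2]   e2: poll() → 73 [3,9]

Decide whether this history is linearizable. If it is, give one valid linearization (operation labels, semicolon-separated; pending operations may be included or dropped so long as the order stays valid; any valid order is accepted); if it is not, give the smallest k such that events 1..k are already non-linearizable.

through event 8 a valid linearization exists; event 9 (e2 responding at time 9) ends that
every one of the 3 real-time-consistent orders over 4 completed queue ops fails the sequential spec
include/drop combinations of the 1 pending operation (e5) were all tried; none helps
one such order, e1, e2, e3, e4 (pending dropped), breaks at step 2 where e2 poll() → 73 is illegal
one such order, e1, e3, e2, e4 (pending dropped), breaks at step 3 where e2 poll() → 73 is illegal

not linearizable — minimal violating prefix: 9 events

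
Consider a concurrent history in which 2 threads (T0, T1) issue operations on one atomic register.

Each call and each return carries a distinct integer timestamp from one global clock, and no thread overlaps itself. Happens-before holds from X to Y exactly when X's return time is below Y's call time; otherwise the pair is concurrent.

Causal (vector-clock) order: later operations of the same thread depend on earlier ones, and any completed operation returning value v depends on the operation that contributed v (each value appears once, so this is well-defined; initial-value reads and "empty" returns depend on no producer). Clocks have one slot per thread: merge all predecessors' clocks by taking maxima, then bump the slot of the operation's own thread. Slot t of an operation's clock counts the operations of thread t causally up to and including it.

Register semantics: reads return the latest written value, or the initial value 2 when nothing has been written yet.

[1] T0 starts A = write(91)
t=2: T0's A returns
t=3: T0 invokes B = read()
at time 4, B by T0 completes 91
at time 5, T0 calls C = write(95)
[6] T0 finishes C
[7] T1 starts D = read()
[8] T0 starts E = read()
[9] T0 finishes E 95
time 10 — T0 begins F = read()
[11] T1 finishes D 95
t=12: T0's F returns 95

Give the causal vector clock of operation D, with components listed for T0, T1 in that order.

(3, 1)

no predecessors for A (invoked 1): T0 increments from zero → (1, 0)
merge at B (invoked 3): VC(A)=(1, 0), own-thread bump on T0 → (2, 0)
merge at C (invoked 5): VC(B)=(2, 0), own-thread bump on T0 → (3, 0)
merge at D (invoked 7): VC(C)=(3, 0), own-thread bump on T1 → (3, 1)
merge at E (invoked 8): VC(C)=(3, 0), own-thread bump on T0 → (4, 0)
merge at F (invoked 10): VC(C)=(3, 0), VC(E)=(4, 0), own-thread bump on T0 → (5, 0)
target: VC(D) = (3, 1)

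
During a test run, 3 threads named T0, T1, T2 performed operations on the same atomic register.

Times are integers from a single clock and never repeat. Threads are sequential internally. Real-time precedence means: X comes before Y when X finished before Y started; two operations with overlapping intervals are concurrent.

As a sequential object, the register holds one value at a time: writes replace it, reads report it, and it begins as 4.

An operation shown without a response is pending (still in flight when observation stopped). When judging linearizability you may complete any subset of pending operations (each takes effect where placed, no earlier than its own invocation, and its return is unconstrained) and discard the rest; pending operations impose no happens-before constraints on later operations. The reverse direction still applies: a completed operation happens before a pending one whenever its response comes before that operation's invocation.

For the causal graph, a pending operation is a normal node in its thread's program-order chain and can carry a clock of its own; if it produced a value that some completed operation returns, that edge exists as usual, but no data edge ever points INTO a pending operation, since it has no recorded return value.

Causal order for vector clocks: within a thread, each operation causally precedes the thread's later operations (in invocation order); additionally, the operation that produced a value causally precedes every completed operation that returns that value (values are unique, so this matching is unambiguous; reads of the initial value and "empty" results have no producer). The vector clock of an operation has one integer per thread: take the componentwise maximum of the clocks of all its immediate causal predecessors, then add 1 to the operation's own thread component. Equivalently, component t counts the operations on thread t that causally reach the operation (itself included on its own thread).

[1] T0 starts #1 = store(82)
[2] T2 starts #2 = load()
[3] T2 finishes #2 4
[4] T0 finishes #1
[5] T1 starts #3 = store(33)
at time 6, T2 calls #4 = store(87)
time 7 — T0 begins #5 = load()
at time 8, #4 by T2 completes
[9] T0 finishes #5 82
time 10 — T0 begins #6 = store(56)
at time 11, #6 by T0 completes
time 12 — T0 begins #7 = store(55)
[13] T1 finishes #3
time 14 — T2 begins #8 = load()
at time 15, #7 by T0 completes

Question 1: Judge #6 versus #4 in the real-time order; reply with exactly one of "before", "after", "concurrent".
Answer: after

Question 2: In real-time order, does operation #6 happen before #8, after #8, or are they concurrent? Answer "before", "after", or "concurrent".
Answer: before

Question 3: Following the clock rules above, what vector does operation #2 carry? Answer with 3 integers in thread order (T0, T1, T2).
Answer: (0, 0, 1)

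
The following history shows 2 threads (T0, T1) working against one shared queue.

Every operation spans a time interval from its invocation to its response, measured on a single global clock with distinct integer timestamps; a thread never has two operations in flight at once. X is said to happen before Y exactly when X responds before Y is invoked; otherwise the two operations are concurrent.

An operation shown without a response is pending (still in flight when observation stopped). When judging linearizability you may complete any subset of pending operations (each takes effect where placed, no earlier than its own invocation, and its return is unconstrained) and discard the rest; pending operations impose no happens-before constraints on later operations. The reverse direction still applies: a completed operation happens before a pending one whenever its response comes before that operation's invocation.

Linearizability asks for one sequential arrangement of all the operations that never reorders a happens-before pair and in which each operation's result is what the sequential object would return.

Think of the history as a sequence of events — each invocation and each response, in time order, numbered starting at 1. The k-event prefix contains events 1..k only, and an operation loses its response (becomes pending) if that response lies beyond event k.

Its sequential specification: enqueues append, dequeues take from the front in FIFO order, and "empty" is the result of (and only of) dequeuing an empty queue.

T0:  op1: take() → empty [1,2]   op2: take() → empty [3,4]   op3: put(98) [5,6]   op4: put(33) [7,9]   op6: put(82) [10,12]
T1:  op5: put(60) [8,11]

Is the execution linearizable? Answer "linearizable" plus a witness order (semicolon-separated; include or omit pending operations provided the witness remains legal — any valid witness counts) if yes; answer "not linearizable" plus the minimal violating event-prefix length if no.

1. op1 take() → empty, leaving queue <>
2. op2 take() → empty, leaving queue <>
3. op3 put(98), leaving queue <98>
4. op4 put(33), leaving queue <98,33>
5. op5 put(60), leaving queue <98,33,60>
6. op6 put(82), leaving queue <98,33,60,82>

linearizable — witness: op1; op2; op3; op4; op5; op6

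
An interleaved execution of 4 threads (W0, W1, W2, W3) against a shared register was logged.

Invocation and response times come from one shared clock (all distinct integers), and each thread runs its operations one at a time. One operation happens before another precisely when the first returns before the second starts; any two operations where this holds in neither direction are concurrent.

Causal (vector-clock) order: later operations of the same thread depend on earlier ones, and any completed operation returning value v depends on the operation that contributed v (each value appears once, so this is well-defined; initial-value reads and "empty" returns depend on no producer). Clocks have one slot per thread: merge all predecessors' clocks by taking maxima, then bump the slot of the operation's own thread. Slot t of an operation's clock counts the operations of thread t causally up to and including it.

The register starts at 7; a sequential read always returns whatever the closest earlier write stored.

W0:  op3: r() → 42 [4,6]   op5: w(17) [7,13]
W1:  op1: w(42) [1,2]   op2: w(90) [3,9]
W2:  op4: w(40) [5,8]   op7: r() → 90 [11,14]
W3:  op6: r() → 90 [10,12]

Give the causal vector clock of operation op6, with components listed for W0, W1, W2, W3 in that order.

(0, 2, 0, 1)

no predecessors for op4 (invoked 5): W2 increments from zero → (0, 0, 1, 0)
no predecessors for op1 (invoked 1): W1 increments from zero → (0, 1, 0, 0)
VC(op2, invoked at 3): max of VC(op1)=(0, 1, 0, 0), then +1 on thread W1 → (0, 2, 0, 0)
VC(op3, invoked at 4): max of VC(op1)=(0, 1, 0, 0), then +1 on thread W0 → (1, 1, 0, 0)
VC(op6, invoked at 10): max of VC(op2)=(0, 2, 0, 0), then +1 on thread W3 → (0, 2, 0, 1)
VC(op5, invoked at 7): max of VC(op3)=(1, 1, 0, 0), then +1 on thread W0 → (2, 1, 0, 0)
VC(op7, invoked at 11): max of VC(op2)=(0, 2, 0, 0), VC(op4)=(0, 0, 1, 0), then +1 on thread W2 → (0, 2, 2, 0)
target: VC(op6) = (0, 2, 0, 1)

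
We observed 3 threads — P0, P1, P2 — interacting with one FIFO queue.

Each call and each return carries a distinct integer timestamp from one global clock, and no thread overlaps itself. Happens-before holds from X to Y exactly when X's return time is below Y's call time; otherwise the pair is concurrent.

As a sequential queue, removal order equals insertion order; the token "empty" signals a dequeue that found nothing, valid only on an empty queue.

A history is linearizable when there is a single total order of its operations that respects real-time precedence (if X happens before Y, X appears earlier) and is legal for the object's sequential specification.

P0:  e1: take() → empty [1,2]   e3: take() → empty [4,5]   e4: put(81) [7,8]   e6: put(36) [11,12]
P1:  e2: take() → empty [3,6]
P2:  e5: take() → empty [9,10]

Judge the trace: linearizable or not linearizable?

not linearizable

cut after 9 events: linearizable; cut after 10 events (e5 responds, time 10): not linearizable
2 orders of the 5 completed FIFO queue ops respect real time; none is legal
take e1, e2, e3, e4, e5: step 5 already fails, because e5 take() → empty cannot occur there
take e1, e3, e2, e4, e5: step 5 already fails, because e5 take() → empty cannot occur there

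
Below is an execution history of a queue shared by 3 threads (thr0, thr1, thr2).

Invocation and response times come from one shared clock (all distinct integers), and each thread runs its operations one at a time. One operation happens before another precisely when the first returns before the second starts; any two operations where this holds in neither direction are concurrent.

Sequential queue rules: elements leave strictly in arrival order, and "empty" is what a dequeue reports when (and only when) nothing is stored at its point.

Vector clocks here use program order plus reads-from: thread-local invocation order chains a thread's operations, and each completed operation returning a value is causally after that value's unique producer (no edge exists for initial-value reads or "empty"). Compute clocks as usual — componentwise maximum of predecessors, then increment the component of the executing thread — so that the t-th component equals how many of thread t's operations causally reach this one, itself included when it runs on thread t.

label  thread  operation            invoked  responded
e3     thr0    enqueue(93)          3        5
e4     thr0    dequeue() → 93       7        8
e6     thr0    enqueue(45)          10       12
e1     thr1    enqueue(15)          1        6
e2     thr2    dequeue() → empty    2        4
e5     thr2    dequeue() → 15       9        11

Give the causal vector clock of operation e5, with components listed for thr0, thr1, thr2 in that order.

(0, 1, 2)

VC(e2, invoked at 2): no causal predecessors; +1 on thr2 → (0, 0, 1)
VC(e1, invoked at 1): no causal predecessors; +1 on thr1 → (0, 1, 0)
VC(e3, invoked at 3): no causal predecessors; +1 on thr0 → (1, 0, 0)
from VC(e3)=(1, 0, 0), e4 (invoked 7) maxes components and bumps thr0 → (2, 0, 0)
from VC(e1)=(0, 1, 0), VC(e2)=(0, 0, 1), e5 (invoked 9) maxes components and bumps thr2 → (0, 1, 2)
from VC(e4)=(2, 0, 0), e6 (invoked 10) maxes components and bumps thr0 → (3, 0, 0)
target: VC(e5) = (0, 1, 2)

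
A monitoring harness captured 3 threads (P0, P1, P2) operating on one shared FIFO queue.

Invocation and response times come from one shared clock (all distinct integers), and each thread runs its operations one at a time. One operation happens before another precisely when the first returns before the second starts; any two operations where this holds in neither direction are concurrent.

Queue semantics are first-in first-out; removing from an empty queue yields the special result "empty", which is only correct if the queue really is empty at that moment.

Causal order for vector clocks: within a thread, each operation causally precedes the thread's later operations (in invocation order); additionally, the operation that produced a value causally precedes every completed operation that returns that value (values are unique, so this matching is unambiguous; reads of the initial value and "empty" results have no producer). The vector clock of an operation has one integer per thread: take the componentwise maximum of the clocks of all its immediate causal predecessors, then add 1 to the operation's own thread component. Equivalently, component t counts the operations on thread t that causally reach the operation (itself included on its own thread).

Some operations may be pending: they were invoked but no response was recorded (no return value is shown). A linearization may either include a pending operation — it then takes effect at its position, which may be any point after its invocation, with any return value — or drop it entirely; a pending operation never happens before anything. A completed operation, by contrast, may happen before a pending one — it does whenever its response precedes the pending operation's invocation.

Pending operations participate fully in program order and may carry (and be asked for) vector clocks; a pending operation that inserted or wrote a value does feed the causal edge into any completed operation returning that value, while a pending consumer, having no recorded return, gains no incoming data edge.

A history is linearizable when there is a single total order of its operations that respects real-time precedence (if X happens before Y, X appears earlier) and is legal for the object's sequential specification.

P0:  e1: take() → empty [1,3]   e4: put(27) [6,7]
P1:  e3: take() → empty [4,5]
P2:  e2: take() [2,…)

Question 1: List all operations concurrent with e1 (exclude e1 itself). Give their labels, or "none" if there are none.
Answer: e2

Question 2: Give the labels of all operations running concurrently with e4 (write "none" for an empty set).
Answer: e2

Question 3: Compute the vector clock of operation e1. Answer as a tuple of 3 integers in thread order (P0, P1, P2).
Answer: (1, 0, 0)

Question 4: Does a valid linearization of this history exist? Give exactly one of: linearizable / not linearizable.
linearizable

one valid linearization: e1, e2, e3, e4
1. e1 take() → empty, leaving queue <>
2. e2 take() (pending, included), leaving queue <>
3. e3 take() → empty, leaving queue <>
4. e4 put(27), leaving queue <27>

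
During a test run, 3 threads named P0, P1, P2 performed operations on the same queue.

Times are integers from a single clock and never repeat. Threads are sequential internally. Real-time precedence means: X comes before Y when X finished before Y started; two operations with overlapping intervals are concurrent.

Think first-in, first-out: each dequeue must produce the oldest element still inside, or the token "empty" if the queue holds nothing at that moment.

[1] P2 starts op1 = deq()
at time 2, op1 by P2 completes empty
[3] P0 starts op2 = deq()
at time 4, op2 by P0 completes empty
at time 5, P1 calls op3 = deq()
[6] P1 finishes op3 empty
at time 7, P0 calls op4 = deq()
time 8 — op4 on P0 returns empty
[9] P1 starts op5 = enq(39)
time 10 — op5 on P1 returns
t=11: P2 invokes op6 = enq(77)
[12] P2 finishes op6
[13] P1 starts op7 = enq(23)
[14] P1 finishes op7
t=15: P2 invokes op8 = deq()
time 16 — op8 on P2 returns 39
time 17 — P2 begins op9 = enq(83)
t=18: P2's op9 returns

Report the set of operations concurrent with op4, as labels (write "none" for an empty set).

none

overlap test against op4 [7,8]: concurrent iff the interval meets 7..8
op1 [1,2]: before
op2 [3,4]: before
op3 [5,6]: before
op5 [9,10]: after
op6 [11,12]: after
op7 [13,14]: after
op8 [15,16]: after
op9 [17,18]: after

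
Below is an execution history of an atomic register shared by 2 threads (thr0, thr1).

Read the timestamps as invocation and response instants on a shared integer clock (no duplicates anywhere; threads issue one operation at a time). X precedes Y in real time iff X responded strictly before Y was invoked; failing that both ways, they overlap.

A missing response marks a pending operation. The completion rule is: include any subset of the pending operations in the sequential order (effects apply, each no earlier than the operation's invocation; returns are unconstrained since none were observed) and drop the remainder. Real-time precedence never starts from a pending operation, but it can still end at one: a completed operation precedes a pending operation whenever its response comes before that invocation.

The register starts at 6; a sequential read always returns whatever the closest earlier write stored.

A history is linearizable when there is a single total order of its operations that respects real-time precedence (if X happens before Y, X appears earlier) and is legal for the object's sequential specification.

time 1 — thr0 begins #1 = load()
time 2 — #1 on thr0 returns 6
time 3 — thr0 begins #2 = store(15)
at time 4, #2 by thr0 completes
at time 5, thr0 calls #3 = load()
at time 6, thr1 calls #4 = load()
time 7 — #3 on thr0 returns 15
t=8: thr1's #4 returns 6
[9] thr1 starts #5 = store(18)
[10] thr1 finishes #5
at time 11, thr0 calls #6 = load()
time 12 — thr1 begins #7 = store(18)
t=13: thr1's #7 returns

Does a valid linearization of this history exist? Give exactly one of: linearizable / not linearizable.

not linearizable

cut after 7 events: linearizable; cut after 8 events (#4 responds, time 8): not linearizable
4 completed operations, 2 real-time-consistent orders — every atomic register replay fails
take #1, #2, #3, #4: step 4 already fails, because #4 load() → 6 cannot occur there
take #1, #2, #4, #3: step 3 already fails, because #4 load() → 6 cannot occur there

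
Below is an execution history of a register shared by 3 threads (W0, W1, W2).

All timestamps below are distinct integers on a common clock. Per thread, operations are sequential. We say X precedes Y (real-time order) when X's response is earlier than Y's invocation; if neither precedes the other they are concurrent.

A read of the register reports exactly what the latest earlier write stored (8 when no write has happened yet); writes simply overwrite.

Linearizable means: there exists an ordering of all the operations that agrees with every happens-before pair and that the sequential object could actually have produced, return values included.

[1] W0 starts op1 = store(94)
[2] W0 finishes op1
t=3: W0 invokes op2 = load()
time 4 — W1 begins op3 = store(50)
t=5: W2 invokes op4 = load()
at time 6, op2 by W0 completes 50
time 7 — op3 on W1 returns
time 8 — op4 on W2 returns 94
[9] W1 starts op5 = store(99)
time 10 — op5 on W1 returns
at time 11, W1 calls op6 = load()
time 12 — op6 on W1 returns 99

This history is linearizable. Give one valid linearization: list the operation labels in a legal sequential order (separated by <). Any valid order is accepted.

step 1: op1 store(94) — value 94
step 2: op4 load() → 94 — value 94
step 3: op3 store(50) — value 50
step 4: op2 load() → 50 — value 50
step 5: op5 store(99) — value 99
step 6: op6 load() → 99 — value 99

op1 < op4 < op3 < op2 < op5 < op6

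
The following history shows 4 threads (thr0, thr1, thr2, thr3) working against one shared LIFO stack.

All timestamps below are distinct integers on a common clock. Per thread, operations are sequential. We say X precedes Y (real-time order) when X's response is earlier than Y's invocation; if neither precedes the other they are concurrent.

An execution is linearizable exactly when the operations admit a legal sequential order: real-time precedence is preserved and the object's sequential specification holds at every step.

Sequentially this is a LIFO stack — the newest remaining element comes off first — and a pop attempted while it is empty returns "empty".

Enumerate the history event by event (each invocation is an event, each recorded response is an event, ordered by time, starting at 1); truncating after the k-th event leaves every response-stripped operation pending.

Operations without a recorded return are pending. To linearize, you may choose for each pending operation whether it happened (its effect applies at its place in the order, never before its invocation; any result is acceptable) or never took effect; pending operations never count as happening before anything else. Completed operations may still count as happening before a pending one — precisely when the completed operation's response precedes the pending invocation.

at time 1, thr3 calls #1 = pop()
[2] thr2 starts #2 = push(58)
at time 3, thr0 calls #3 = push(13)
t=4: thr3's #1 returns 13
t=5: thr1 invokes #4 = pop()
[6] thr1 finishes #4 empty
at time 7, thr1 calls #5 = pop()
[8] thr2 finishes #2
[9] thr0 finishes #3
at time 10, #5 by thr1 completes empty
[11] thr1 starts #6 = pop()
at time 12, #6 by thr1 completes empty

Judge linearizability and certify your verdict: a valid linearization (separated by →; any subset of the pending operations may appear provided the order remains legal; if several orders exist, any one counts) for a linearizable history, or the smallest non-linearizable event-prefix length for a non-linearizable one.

not linearizable — minimal violating prefix: 12 events

the violation lands at event 12, #6's response at time 12: events 1..11 linearize, events 1..12 do not
20 orders of the 6 completed LIFO stack ops respect real time; none is legal
take #1, #2, #3, #4, #5, #6: step 1 already fails, because #1 pop() → 13 cannot occur there
take #1, #2, #4, #3, #5, #6: step 1 already fails, because #1 pop() → 13 cannot occur there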